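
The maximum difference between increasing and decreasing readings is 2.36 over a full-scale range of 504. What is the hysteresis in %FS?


Hysteresis = (max difference / full scale) * 100%.
H = (2.36 / 504) * 100
H = 0.468 %FS

0.468 %FS


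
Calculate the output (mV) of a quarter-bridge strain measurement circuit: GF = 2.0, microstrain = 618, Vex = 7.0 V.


Quarter bridge output: Vout = (GF * epsilon * Vex) / 4.
Vout = (2.0 * 618e-6 * 7.0) / 4
Vout = 0.008652 / 4 V
Vout = 0.002163 V = 2.163 mV

2.163 mV


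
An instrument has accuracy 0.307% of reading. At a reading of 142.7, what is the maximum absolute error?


Absolute error = (accuracy% / 100) * reading.
Error = (0.307 / 100) * 142.7
Error = 0.00307 * 142.7
Error = 0.4381

0.4381


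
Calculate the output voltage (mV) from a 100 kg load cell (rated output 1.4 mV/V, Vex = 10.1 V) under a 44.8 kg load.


Vout = rated_output * Vex * (load / capacity).
Vout = 1.4 * 10.1 * (44.8 / 100)
Vout = 1.4 * 10.1 * 0.448
Vout = 6.335 mV

6.335 mV


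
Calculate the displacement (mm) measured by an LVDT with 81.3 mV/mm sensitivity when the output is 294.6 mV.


Displacement = Vout / sensitivity.
d = 294.6 / 81.3
d = 3.624 mm

3.624 mm


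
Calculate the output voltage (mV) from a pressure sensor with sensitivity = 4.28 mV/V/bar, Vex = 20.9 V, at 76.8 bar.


Output = sensitivity * Vex * P.
Vout = 4.28 * 20.9 * 76.8
Vout = 89.452 * 76.8
Vout = 6869.91 mV

6869.91 mV


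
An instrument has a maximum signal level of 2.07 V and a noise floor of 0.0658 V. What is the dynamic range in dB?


Dynamic range = 20 * log10(Vmax / Vnoise).
DR = 20 * log10(2.07 / 0.0658)
DR = 20 * log10(31.46)
DR = 29.95 dB

29.95 dB


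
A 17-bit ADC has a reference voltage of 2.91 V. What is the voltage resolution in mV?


The resolution (LSB) of an ADC is Vref / 2^n.
LSB = 2.91 / 2^17
LSB = 2.91 / 131072
LSB = 2.22e-05 V = 0.02220154 mV

0.02220154 mV


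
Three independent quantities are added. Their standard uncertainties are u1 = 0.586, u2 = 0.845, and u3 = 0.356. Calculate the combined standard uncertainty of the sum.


For a sum of independent quantities, uc = sqrt(u1^2 + u2^2 + u3^2).
uc = sqrt(0.586^2 + 0.845^2 + 0.356^2)
uc = sqrt(0.343396 + 0.714025 + 0.126736)
uc = 1.0882

1.0882


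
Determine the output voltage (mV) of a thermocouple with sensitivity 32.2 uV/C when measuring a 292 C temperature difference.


The thermocouple output V = sensitivity * dT.
V = 32.2 uV/C * 292 C
V = 9402.4 uV
V = 9.402 mV

9.402 mV


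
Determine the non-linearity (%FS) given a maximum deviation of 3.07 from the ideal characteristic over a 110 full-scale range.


Linearity error = (max deviation / full scale) * 100%.
Linearity = (3.07 / 110) * 100
Linearity = 2.791 %FS

2.791 %FS


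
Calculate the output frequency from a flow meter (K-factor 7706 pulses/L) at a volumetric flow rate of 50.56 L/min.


Frequency = K * Q / 60 (converting L/min to L/s).
f = 7706 * 50.56 / 60
f = 389615.36 / 60
f = 6493.59 Hz

6493.59 Hz


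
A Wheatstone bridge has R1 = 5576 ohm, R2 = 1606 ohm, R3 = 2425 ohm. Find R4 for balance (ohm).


At balance: R1*R4 = R2*R3, so R4 = R2*R3/R1.
R4 = 1606 * 2425 / 5576
R4 = 3894550 / 5576
R4 = 698.45 ohm

698.45 ohm


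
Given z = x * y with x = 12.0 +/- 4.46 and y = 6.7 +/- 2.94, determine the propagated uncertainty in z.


For a product z = x*y, the relative uncertainty is:
uz/z = sqrt((ux/x)^2 + (uy/y)^2)
Relative uncertainties: ux/x = 4.46/12.0 = 0.371667
uy/y = 2.94/6.7 = 0.438806
z = 12.0 * 6.7 = 80.4
uz = 80.4 * sqrt(0.371667^2 + 0.438806^2) = 46.234

46.234


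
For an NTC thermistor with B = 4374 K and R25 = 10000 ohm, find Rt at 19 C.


NTC thermistor equation: Rt = R25 * exp(B * (1/T - 1/T25)).
T in Kelvin: 292.15 K, T25 = 298.15 K
1/T - 1/T25 = 1/292.15 - 1/298.15 = 6.888e-05
B * (1/T - 1/T25) = 4374 * 6.888e-05 = 0.3013
Rt = 10000 * exp(0.3013) = 13516.1 ohm

13516.1 ohm


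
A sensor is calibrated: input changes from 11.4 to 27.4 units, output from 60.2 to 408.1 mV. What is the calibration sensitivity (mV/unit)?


Sensitivity = (y2 - y1) / (x2 - x1).
S = (408.1 - 60.2) / (27.4 - 11.4)
S = 347.9 / 16.0
S = 21.7438 mV/unit

21.7438 mV/unit


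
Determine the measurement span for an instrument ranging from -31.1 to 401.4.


Span = upper range - lower range.
Span = 401.4 - (-31.1)
Span = 432.5

432.5


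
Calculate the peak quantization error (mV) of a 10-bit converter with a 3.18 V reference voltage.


The maximum quantization error is +/- LSB/2.
LSB = Vref / 2^n = 3.18 / 1024 = 0.00310547 V
Max error = LSB / 2 = 0.00310547 / 2 = 0.00155273 V
Max error = 1.5527 mV

1.5527 mV


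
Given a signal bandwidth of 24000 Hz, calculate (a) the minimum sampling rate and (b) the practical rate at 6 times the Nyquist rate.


By Nyquist theorem, fs_min = 2 * fmax.
fs_min = 2 * 24000 = 48000 Hz
Practical rate = 6 * fs_min = 6 * 48000 = 288000 Hz

fs_min = 48000 Hz, fs_practical = 288000 Hz


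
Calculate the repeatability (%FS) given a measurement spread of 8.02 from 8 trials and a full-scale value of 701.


Repeatability = (spread / full scale) * 100%.
R = (8.02 / 701) * 100
R = 1.144 %FS

1.144 %FS


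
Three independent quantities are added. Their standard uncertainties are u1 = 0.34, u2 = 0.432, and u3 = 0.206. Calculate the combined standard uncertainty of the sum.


For a sum of independent quantities, uc = sqrt(u1^2 + u2^2 + u3^2).
uc = sqrt(0.34^2 + 0.432^2 + 0.206^2)
uc = sqrt(0.1156 + 0.186624 + 0.042436)
uc = 0.5871

0.5871


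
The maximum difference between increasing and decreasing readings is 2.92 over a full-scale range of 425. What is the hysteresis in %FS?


Hysteresis = (max difference / full scale) * 100%.
H = (2.92 / 425) * 100
H = 0.687 %FS

0.687 %FS


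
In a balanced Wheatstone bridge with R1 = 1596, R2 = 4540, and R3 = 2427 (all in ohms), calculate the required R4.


At balance: R1*R4 = R2*R3, so R4 = R2*R3/R1.
R4 = 4540 * 2427 / 1596
R4 = 11018580 / 1596
R4 = 6903.87 ohm

6903.87 ohm


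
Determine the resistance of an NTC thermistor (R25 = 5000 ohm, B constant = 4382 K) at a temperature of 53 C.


NTC thermistor equation: Rt = R25 * exp(B * (1/T - 1/T25)).
T in Kelvin: 326.15 K, T25 = 298.15 K
1/T - 1/T25 = 1/326.15 - 1/298.15 = -0.00028794
B * (1/T - 1/T25) = 4382 * -0.00028794 = -1.2618
Rt = 5000 * exp(-1.2618) = 1415.8 ohm

1415.8 ohm


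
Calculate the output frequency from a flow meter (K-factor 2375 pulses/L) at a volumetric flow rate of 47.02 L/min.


Frequency = K * Q / 60 (converting L/min to L/s).
f = 2375 * 47.02 / 60
f = 111672.5 / 60
f = 1861.21 Hz

1861.21 Hz


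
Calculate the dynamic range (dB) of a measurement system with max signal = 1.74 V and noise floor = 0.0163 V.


Dynamic range = 20 * log10(Vmax / Vnoise).
DR = 20 * log10(1.74 / 0.0163)
DR = 20 * log10(106.75)
DR = 40.57 dB

40.57 dB


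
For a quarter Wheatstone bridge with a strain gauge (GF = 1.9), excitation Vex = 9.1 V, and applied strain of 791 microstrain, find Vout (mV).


Quarter bridge output: Vout = (GF * epsilon * Vex) / 4.
Vout = (1.9 * 791e-6 * 9.1) / 4
Vout = 0.01367639 / 4 V
Vout = 0.0034191 V = 3.4191 mV

3.4191 mV


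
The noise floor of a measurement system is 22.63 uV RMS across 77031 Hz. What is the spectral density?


Noise spectral density = Vrms / sqrt(BW).
NSD = 22.63 / sqrt(77031)
NSD = 22.63 / 277.5446
NSD = 0.0815 uV/sqrt(Hz)

0.0815 uV/sqrt(Hz)


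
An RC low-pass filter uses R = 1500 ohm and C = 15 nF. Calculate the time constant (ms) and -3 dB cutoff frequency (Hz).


Time constant: tau = R * C.
tau = 1500 * 1.50e-08 = 2.25e-05 s
tau = 0.0225 ms
Cutoff frequency: fc = 1 / (2*pi*R*C).
fc = 1 / (2*pi*2.25e-05) = 7073.55 Hz

tau = 0.0225 ms, fc = 7073.55 Hz


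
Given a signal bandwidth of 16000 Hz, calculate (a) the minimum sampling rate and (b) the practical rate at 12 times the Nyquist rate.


By Nyquist theorem, fs_min = 2 * fmax.
fs_min = 2 * 16000 = 32000 Hz
Practical rate = 12 * fs_min = 12 * 32000 = 384000 Hz

fs_min = 32000 Hz, fs_practical = 384000 Hz


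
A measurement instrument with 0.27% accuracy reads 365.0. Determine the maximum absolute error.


Absolute error = (accuracy% / 100) * reading.
Error = (0.27 / 100) * 365.0
Error = 0.0027 * 365.0
Error = 0.9855

0.9855


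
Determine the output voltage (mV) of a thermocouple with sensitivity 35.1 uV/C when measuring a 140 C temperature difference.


The thermocouple output V = sensitivity * dT.
V = 35.1 uV/C * 140 C
V = 4914.0 uV
V = 4.914 mV

4.914 mV


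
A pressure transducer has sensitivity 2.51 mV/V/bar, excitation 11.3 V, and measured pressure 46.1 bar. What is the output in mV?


Output = sensitivity * Vex * P.
Vout = 2.51 * 11.3 * 46.1
Vout = 28.363 * 46.1
Vout = 1307.53 mV

1307.53 mV


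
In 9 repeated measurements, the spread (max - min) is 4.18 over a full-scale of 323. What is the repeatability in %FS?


Repeatability = (spread / full scale) * 100%.
R = (4.18 / 323) * 100
R = 1.294 %FS

1.294 %FS


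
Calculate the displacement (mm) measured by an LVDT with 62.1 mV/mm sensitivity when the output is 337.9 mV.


Displacement = Vout / sensitivity.
d = 337.9 / 62.1
d = 5.441 mm

5.441 mm


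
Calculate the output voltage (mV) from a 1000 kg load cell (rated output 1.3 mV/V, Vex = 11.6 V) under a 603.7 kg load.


Vout = rated_output * Vex * (load / capacity).
Vout = 1.3 * 11.6 * (603.7 / 1000)
Vout = 1.3 * 11.6 * 0.6037
Vout = 9.104 mV

9.104 mV


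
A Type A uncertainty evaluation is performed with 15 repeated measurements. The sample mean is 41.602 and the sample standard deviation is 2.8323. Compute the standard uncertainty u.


The standard uncertainty for Type A evaluation is u = s / sqrt(n).
u = 2.8323 / sqrt(15)
u = 2.8323 / 3.873
u = 0.7313

0.7313


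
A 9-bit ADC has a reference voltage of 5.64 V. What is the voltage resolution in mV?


The resolution (LSB) of an ADC is Vref / 2^n.
LSB = 5.64 / 2^9
LSB = 5.64 / 512
LSB = 0.01101562 V = 11.015625 mV

11.015625 mV


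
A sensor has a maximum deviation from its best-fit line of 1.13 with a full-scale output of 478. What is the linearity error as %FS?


Linearity error = (max deviation / full scale) * 100%.
Linearity = (1.13 / 478) * 100
Linearity = 0.236 %FS

0.236 %FS


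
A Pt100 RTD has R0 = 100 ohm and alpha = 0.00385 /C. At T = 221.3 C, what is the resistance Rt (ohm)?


The RTD equation: Rt = R0 * (1 + alpha * T).
Rt = 100 * (1 + 0.00385 * 221.3)
Rt = 100 * (1 + 0.852005)
Rt = 100 * 1.852005
Rt = 185.201 ohm

185.201 ohm


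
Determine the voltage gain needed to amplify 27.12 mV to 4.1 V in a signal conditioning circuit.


Gain = Vout / Vin (converting to same units).
G = 4.1 V / 27.12 mV
G = 4100.0 mV / 27.12 mV
G = 151.18

151.18


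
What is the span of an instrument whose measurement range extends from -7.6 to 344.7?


Span = upper range - lower range.
Span = 344.7 - (-7.6)
Span = 352.3

352.3


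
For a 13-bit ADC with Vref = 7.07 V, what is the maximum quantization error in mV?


The maximum quantization error is +/- LSB/2.
LSB = Vref / 2^n = 7.07 / 8192 = 0.00086304 V
Max error = LSB / 2 = 0.00086304 / 2 = 0.00043152 V
Max error = 0.4315 mV

0.4315 mV


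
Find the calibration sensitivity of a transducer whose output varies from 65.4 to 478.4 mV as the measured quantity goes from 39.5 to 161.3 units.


Sensitivity = (y2 - y1) / (x2 - x1).
S = (478.4 - 65.4) / (161.3 - 39.5)
S = 413.0 / 121.8
S = 3.3908 mV/unit

3.3908 mV/unit


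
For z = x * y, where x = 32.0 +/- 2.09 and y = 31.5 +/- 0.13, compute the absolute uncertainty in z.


For a product z = x*y, the relative uncertainty is:
uz/z = sqrt((ux/x)^2 + (uy/y)^2)
Relative uncertainties: ux/x = 2.09/32.0 = 0.065312
uy/y = 0.13/31.5 = 0.004127
z = 32.0 * 31.5 = 1008.0
uz = 1008.0 * sqrt(0.065312^2 + 0.004127^2) = 65.966

65.966


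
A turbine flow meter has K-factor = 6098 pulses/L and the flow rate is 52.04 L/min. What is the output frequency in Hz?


Frequency = K * Q / 60 (converting L/min to L/s).
f = 6098 * 52.04 / 60
f = 317339.92 / 60
f = 5289.0 Hz

5289.0 Hz


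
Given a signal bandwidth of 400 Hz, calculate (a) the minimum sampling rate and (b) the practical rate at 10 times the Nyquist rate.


By Nyquist theorem, fs_min = 2 * fmax.
fs_min = 2 * 400 = 800 Hz
Practical rate = 10 * fs_min = 10 * 800 = 8000 Hz

fs_min = 800 Hz, fs_practical = 8000 Hz


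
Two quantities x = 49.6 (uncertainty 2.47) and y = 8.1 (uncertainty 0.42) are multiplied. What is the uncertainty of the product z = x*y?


For a product z = x*y, the relative uncertainty is:
uz/z = sqrt((ux/x)^2 + (uy/y)^2)
Relative uncertainties: ux/x = 2.47/49.6 = 0.049798
uy/y = 0.42/8.1 = 0.051852
z = 49.6 * 8.1 = 401.8
uz = 401.8 * sqrt(0.049798^2 + 0.051852^2) = 28.883

28.883


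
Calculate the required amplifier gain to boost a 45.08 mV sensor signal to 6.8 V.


Gain = Vout / Vin (converting to same units).
G = 6.8 V / 45.08 mV
G = 6800.0 mV / 45.08 mV
G = 150.84

150.84


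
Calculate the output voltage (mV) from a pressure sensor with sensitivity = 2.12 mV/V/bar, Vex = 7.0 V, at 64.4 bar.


Output = sensitivity * Vex * P.
Vout = 2.12 * 7.0 * 64.4
Vout = 14.84 * 64.4
Vout = 955.7 mV

955.7 mV


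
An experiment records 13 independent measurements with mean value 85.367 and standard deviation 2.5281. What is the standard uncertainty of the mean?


The standard uncertainty for Type A evaluation is u = s / sqrt(n).
u = 2.5281 / sqrt(13)
u = 2.5281 / 3.6056
u = 0.7012

0.7012


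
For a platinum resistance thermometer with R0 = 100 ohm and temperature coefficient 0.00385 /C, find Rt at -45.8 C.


The RTD equation: Rt = R0 * (1 + alpha * T).
Rt = 100 * (1 + 0.00385 * -45.8)
Rt = 100 * (1 + -0.17633)
Rt = 100 * 0.82367
Rt = 82.367 ohm

82.367 ohm


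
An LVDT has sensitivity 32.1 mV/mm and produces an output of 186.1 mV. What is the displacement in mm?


Displacement = Vout / sensitivity.
d = 186.1 / 32.1
d = 5.798 mm

5.798 mm


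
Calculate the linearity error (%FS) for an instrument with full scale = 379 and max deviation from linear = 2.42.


Linearity error = (max deviation / full scale) * 100%.
Linearity = (2.42 / 379) * 100
Linearity = 0.639 %FS

0.639 %FS


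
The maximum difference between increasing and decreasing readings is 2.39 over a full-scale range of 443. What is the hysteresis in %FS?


Hysteresis = (max difference / full scale) * 100%.
H = (2.39 / 443) * 100
H = 0.54 %FS

0.54 %FS


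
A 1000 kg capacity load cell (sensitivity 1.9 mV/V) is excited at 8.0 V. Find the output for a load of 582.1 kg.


Vout = rated_output * Vex * (load / capacity).
Vout = 1.9 * 8.0 * (582.1 / 1000)
Vout = 1.9 * 8.0 * 0.5821
Vout = 8.848 mV

8.848 mV


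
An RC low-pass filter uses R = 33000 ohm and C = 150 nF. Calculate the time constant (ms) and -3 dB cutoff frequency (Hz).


Time constant: tau = R * C.
tau = 33000 * 1.50e-07 = 0.00495 s
tau = 4.95 ms
Cutoff frequency: fc = 1 / (2*pi*R*C).
fc = 1 / (2*pi*0.00495) = 32.15 Hz

tau = 4.95 ms, fc = 32.15 Hz


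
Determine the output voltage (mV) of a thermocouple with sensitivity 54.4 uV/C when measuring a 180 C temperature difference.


The thermocouple output V = sensitivity * dT.
V = 54.4 uV/C * 180 C
V = 9792.0 uV
V = 9.792 mV

9.792 mV


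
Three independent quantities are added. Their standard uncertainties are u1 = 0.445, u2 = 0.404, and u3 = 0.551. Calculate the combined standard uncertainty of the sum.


For a sum of independent quantities, uc = sqrt(u1^2 + u2^2 + u3^2).
uc = sqrt(0.445^2 + 0.404^2 + 0.551^2)
uc = sqrt(0.198025 + 0.163216 + 0.303601)
uc = 0.8154

0.8154


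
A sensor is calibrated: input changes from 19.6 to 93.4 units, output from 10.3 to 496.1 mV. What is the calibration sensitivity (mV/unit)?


Sensitivity = (y2 - y1) / (x2 - x1).
S = (496.1 - 10.3) / (93.4 - 19.6)
S = 485.8 / 73.8
S = 6.5827 mV/unit

6.5827 mV/unit


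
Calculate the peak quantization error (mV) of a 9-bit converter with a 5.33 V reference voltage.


The maximum quantization error is +/- LSB/2.
LSB = Vref / 2^n = 5.33 / 512 = 0.01041016 V
Max error = LSB / 2 = 0.01041016 / 2 = 0.00520508 V
Max error = 5.2051 mV

5.2051 mV


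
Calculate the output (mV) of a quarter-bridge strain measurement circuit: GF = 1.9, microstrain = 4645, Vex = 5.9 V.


Quarter bridge output: Vout = (GF * epsilon * Vex) / 4.
Vout = (1.9 * 4645e-6 * 5.9) / 4
Vout = 0.05207045 / 4 V
Vout = 0.01301761 V = 13.0176 mV

13.0176 mV


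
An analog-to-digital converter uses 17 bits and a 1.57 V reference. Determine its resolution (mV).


The resolution (LSB) of an ADC is Vref / 2^n.
LSB = 1.57 / 2^17
LSB = 1.57 / 131072
LSB = 1.198e-05 V = 0.01197815 mV

0.01197815 mV


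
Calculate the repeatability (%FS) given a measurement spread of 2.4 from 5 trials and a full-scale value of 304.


Repeatability = (spread / full scale) * 100%.
R = (2.4 / 304) * 100
R = 0.789 %FS

0.789 %FS


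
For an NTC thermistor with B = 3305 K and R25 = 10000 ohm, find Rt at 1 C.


NTC thermistor equation: Rt = R25 * exp(B * (1/T - 1/T25)).
T in Kelvin: 274.15 K, T25 = 298.15 K
1/T - 1/T25 = 1/274.15 - 1/298.15 = 0.00029362
B * (1/T - 1/T25) = 3305 * 0.00029362 = 0.9704
Rt = 10000 * exp(0.9704) = 26390.5 ohm

26390.5 ohm


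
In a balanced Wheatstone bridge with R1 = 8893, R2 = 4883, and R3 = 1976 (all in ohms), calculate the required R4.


At balance: R1*R4 = R2*R3, so R4 = R2*R3/R1.
R4 = 4883 * 1976 / 8893
R4 = 9648808 / 8893
R4 = 1084.99 ohm

1084.99 ohm


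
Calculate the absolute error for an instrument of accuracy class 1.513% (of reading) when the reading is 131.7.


Absolute error = (accuracy% / 100) * reading.
Error = (1.513 / 100) * 131.7
Error = 0.01513 * 131.7
Error = 1.9926

1.9926


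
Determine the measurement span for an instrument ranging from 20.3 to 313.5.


Span = upper range - lower range.
Span = 313.5 - (20.3)
Span = 293.2

293.2


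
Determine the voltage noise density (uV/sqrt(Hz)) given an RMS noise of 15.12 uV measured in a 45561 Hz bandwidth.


Noise spectral density = Vrms / sqrt(BW).
NSD = 15.12 / sqrt(45561)
NSD = 15.12 / 213.4502
NSD = 0.0708 uV/sqrt(Hz)

0.0708 uV/sqrt(Hz)


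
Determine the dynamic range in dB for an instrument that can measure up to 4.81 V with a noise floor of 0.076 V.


Dynamic range = 20 * log10(Vmax / Vnoise).
DR = 20 * log10(4.81 / 0.076)
DR = 20 * log10(63.29)
DR = 36.03 dB

36.03 dB


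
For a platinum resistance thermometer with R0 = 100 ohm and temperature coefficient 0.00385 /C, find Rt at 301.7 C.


The RTD equation: Rt = R0 * (1 + alpha * T).
Rt = 100 * (1 + 0.00385 * 301.7)
Rt = 100 * (1 + 1.161545)
Rt = 100 * 2.161545
Rt = 216.155 ohm

216.155 ohm


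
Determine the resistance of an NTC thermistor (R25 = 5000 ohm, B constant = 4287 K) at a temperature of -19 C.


NTC thermistor equation: Rt = R25 * exp(B * (1/T - 1/T25)).
T in Kelvin: 254.15 K, T25 = 298.15 K
1/T - 1/T25 = 1/254.15 - 1/298.15 = 0.00058067
B * (1/T - 1/T25) = 4287 * 0.00058067 = 2.4893
Rt = 5000 * exp(2.4893) = 60265.6 ohm

60265.6 ohm


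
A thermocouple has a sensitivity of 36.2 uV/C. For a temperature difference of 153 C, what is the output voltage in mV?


The thermocouple output V = sensitivity * dT.
V = 36.2 uV/C * 153 C
V = 5538.6 uV
V = 5.539 mV

5.539 mV


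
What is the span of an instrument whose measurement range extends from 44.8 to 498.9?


Span = upper range - lower range.
Span = 498.9 - (44.8)
Span = 454.1

454.1


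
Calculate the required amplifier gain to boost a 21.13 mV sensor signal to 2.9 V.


Gain = Vout / Vin (converting to same units).
G = 2.9 V / 21.13 mV
G = 2900.0 mV / 21.13 mV
G = 137.25

137.25


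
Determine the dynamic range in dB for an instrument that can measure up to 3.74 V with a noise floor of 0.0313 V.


Dynamic range = 20 * log10(Vmax / Vnoise).
DR = 20 * log10(3.74 / 0.0313)
DR = 20 * log10(119.49)
DR = 41.55 dB

41.55 dB


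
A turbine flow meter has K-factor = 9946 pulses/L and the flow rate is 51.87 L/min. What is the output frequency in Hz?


Frequency = K * Q / 60 (converting L/min to L/s).
f = 9946 * 51.87 / 60
f = 515899.02 / 60
f = 8598.32 Hz

8598.32 Hz


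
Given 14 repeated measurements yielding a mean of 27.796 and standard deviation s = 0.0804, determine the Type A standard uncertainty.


The standard uncertainty for Type A evaluation is u = s / sqrt(n).
u = 0.0804 / sqrt(14)
u = 0.0804 / 3.7417
u = 0.0215

0.0215


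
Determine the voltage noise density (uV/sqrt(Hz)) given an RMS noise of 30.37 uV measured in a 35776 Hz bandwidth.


Noise spectral density = Vrms / sqrt(BW).
NSD = 30.37 / sqrt(35776)
NSD = 30.37 / 189.1454
NSD = 0.1606 uV/sqrt(Hz)

0.1606 uV/sqrt(Hz)


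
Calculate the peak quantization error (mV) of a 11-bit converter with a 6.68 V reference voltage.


The maximum quantization error is +/- LSB/2.
LSB = Vref / 2^n = 6.68 / 2048 = 0.00326172 V
Max error = LSB / 2 = 0.00326172 / 2 = 0.00163086 V
Max error = 1.6309 mV

1.6309 mV


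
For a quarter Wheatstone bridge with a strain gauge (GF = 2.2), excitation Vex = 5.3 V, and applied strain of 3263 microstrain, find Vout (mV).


Quarter bridge output: Vout = (GF * epsilon * Vex) / 4.
Vout = (2.2 * 3263e-6 * 5.3) / 4
Vout = 0.03804658 / 4 V
Vout = 0.00951165 V = 9.5116 mV

9.5116 mV


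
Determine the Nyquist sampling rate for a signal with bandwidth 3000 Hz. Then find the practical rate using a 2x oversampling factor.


By Nyquist theorem, fs_min = 2 * fmax.
fs_min = 2 * 3000 = 6000 Hz
Practical rate = 2 * fs_min = 2 * 6000 = 12000 Hz

fs_min = 6000 Hz, fs_practical = 12000 Hz


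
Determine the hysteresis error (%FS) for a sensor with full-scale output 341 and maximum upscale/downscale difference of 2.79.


Hysteresis = (max difference / full scale) * 100%.
H = (2.79 / 341) * 100
H = 0.818 %FS

0.818 %FS


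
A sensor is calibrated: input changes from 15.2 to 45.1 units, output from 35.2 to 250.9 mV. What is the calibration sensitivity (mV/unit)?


Sensitivity = (y2 - y1) / (x2 - x1).
S = (250.9 - 35.2) / (45.1 - 15.2)
S = 215.7 / 29.9
S = 7.214 mV/unit

7.214 mV/unit


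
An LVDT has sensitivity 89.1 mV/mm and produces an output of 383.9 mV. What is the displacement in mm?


Displacement = Vout / sensitivity.
d = 383.9 / 89.1
d = 4.309 mm

4.309 mm


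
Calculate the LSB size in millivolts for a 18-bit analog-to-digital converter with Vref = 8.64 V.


The resolution (LSB) of an ADC is Vref / 2^n.
LSB = 8.64 / 2^18
LSB = 8.64 / 262144
LSB = 3.296e-05 V = 0.03295898 mV

0.03295898 mV


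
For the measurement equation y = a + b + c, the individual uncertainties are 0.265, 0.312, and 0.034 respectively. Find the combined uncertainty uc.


For a sum of independent quantities, uc = sqrt(u1^2 + u2^2 + u3^2).
uc = sqrt(0.265^2 + 0.312^2 + 0.034^2)
uc = sqrt(0.070225 + 0.097344 + 0.001156)
uc = 0.4108

0.4108


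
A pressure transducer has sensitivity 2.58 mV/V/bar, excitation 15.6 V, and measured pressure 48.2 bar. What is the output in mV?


Output = sensitivity * Vex * P.
Vout = 2.58 * 15.6 * 48.2
Vout = 40.248 * 48.2
Vout = 1939.95 mV

1939.95 mV


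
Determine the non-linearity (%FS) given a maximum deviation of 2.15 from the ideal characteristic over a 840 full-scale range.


Linearity error = (max deviation / full scale) * 100%.
Linearity = (2.15 / 840) * 100
Linearity = 0.256 %FS

0.256 %FS


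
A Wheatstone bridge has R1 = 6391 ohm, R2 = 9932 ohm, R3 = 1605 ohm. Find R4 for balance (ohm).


At balance: R1*R4 = R2*R3, so R4 = R2*R3/R1.
R4 = 9932 * 1605 / 6391
R4 = 15940860 / 6391
R4 = 2494.27 ohm

2494.27 ohm


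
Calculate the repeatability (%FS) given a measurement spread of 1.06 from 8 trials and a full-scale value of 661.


Repeatability = (spread / full scale) * 100%.
R = (1.06 / 661) * 100
R = 0.16 %FS

0.16 %FS


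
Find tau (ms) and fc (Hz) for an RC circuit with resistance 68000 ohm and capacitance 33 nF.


Time constant: tau = R * C.
tau = 68000 * 3.30e-08 = 0.002244 s
tau = 2.244 ms
Cutoff frequency: fc = 1 / (2*pi*R*C).
fc = 1 / (2*pi*0.002244) = 70.92 Hz

tau = 2.244 ms, fc = 70.92 Hz


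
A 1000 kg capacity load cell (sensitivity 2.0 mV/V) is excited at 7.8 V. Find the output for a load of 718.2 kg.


Vout = rated_output * Vex * (load / capacity).
Vout = 2.0 * 7.8 * (718.2 / 1000)
Vout = 2.0 * 7.8 * 0.7182
Vout = 11.204 mV

11.204 mV


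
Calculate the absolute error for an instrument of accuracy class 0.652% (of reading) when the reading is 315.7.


Absolute error = (accuracy% / 100) * reading.
Error = (0.652 / 100) * 315.7
Error = 0.00652 * 315.7
Error = 2.0584

2.0584


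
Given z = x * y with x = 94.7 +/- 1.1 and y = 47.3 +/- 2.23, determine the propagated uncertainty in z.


For a product z = x*y, the relative uncertainty is:
uz/z = sqrt((ux/x)^2 + (uy/y)^2)
Relative uncertainties: ux/x = 1.1/94.7 = 0.011616
uy/y = 2.23/47.3 = 0.047146
z = 94.7 * 47.3 = 4479.3
uz = 4479.3 * sqrt(0.011616^2 + 0.047146^2) = 217.496

217.496


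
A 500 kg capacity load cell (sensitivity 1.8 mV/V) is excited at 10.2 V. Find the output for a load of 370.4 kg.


Vout = rated_output * Vex * (load / capacity).
Vout = 1.8 * 10.2 * (370.4 / 500)
Vout = 1.8 * 10.2 * 0.7408
Vout = 13.601 mV

13.601 mV


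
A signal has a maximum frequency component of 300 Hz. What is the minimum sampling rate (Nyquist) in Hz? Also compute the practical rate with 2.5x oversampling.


By Nyquist theorem, fs_min = 2 * fmax.
fs_min = 2 * 300 = 600 Hz
Practical rate = 2.5 * fs_min = 2.5 * 600 = 1500 Hz

fs_min = 600 Hz, fs_practical = 1500 Hz


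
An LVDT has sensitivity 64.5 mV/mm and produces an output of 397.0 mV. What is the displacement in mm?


Displacement = Vout / sensitivity.
d = 397.0 / 64.5
d = 6.155 mm

6.155 mm


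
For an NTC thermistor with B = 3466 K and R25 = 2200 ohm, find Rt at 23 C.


NTC thermistor equation: Rt = R25 * exp(B * (1/T - 1/T25)).
T in Kelvin: 296.15 K, T25 = 298.15 K
1/T - 1/T25 = 1/296.15 - 1/298.15 = 2.265e-05
B * (1/T - 1/T25) = 3466 * 2.265e-05 = 0.0785
Rt = 2200 * exp(0.0785) = 2379.7 ohm

2379.7 ohm


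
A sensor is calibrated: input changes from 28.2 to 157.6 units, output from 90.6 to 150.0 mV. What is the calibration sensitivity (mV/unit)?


Sensitivity = (y2 - y1) / (x2 - x1).
S = (150.0 - 90.6) / (157.6 - 28.2)
S = 59.4 / 129.4
S = 0.459 mV/unit

0.459 mV/unit


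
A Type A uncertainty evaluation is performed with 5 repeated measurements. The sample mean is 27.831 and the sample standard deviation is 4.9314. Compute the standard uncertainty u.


The standard uncertainty for Type A evaluation is u = s / sqrt(n).
u = 4.9314 / sqrt(5)
u = 4.9314 / 2.2361
u = 2.2054

2.2054


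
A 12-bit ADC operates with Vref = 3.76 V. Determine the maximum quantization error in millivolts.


The maximum quantization error is +/- LSB/2.
LSB = Vref / 2^n = 3.76 / 4096 = 0.00091797 V
Max error = LSB / 2 = 0.00091797 / 2 = 0.00045898 V
Max error = 0.459 mV

0.459 mV


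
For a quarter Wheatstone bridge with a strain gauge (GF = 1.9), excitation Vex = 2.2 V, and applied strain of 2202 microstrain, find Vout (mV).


Quarter bridge output: Vout = (GF * epsilon * Vex) / 4.
Vout = (1.9 * 2202e-6 * 2.2) / 4
Vout = 0.00920436 / 4 V
Vout = 0.00230109 V = 2.3011 mV

2.3011 mV


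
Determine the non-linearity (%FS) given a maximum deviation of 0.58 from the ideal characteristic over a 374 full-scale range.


Linearity error = (max deviation / full scale) * 100%.
Linearity = (0.58 / 374) * 100
Linearity = 0.155 %FS

0.155 %FS


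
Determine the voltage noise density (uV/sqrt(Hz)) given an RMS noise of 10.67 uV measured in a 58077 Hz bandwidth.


Noise spectral density = Vrms / sqrt(BW).
NSD = 10.67 / sqrt(58077)
NSD = 10.67 / 240.9917
NSD = 0.0443 uV/sqrt(Hz)

0.0443 uV/sqrt(Hz)


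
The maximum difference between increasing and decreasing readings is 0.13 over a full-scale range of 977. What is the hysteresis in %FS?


Hysteresis = (max difference / full scale) * 100%.
H = (0.13 / 977) * 100
H = 0.013 %FS

0.013 %FS


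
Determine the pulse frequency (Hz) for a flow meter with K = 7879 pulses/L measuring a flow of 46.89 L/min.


Frequency = K * Q / 60 (converting L/min to L/s).
f = 7879 * 46.89 / 60
f = 369446.31 / 60
f = 6157.44 Hz

6157.44 Hz


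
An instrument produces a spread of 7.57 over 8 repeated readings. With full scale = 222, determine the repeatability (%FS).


Repeatability = (spread / full scale) * 100%.
R = (7.57 / 222) * 100
R = 3.41 %FS

3.41 %FS


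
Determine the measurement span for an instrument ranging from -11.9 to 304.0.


Span = upper range - lower range.
Span = 304.0 - (-11.9)
Span = 315.9

315.9


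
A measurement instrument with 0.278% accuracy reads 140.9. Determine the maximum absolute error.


Absolute error = (accuracy% / 100) * reading.
Error = (0.278 / 100) * 140.9
Error = 0.00278 * 140.9
Error = 0.3917

0.3917


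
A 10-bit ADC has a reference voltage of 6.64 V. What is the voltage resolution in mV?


The resolution (LSB) of an ADC is Vref / 2^n.
LSB = 6.64 / 2^10
LSB = 6.64 / 1024
LSB = 0.00648437 V = 6.484375 mV

6.484375 mV


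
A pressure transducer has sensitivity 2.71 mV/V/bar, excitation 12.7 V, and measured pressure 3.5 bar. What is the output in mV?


Output = sensitivity * Vex * P.
Vout = 2.71 * 12.7 * 3.5
Vout = 34.417 * 3.5
Vout = 120.46 mV

120.46 mV


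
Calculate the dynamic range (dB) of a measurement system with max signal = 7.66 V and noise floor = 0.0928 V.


Dynamic range = 20 * log10(Vmax / Vnoise).
DR = 20 * log10(7.66 / 0.0928)
DR = 20 * log10(82.54)
DR = 38.33 dB

38.33 dB


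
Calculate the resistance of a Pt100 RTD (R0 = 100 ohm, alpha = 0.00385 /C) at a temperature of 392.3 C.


The RTD equation: Rt = R0 * (1 + alpha * T).
Rt = 100 * (1 + 0.00385 * 392.3)
Rt = 100 * (1 + 1.510355)
Rt = 100 * 2.510355
Rt = 251.036 ohm

251.036 ohm


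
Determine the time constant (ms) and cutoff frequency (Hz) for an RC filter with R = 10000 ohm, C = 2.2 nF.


Time constant: tau = R * C.
tau = 10000 * 2.20e-09 = 2.2e-05 s
tau = 0.022 ms
Cutoff frequency: fc = 1 / (2*pi*R*C).
fc = 1 / (2*pi*2.2e-05) = 7234.32 Hz

tau = 0.022 ms, fc = 7234.32 Hz


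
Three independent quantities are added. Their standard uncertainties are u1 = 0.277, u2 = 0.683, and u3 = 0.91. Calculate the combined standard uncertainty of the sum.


For a sum of independent quantities, uc = sqrt(u1^2 + u2^2 + u3^2).
uc = sqrt(0.277^2 + 0.683^2 + 0.91^2)
uc = sqrt(0.076729 + 0.466489 + 0.8281)
uc = 1.171

1.171


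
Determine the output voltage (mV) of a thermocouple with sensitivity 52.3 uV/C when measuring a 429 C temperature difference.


The thermocouple output V = sensitivity * dT.
V = 52.3 uV/C * 429 C
V = 22436.7 uV
V = 22.437 mV

22.437 mV


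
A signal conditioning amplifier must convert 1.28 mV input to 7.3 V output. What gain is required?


Gain = Vout / Vin (converting to same units).
G = 7.3 V / 1.28 mV
G = 7300.0 mV / 1.28 mV
G = 5703.12

5703.12


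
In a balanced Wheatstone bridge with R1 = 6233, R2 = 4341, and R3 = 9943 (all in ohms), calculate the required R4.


At balance: R1*R4 = R2*R3, so R4 = R2*R3/R1.
R4 = 4341 * 9943 / 6233
R4 = 43162563 / 6233
R4 = 6924.85 ohm

6924.85 ohm


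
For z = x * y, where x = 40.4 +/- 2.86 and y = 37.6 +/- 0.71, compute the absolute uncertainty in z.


For a product z = x*y, the relative uncertainty is:
uz/z = sqrt((ux/x)^2 + (uy/y)^2)
Relative uncertainties: ux/x = 2.86/40.4 = 0.070792
uy/y = 0.71/37.6 = 0.018883
z = 40.4 * 37.6 = 1519.0
uz = 1519.0 * sqrt(0.070792^2 + 0.018883^2) = 111.296

111.296


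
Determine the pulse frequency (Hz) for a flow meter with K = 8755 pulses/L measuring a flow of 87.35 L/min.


Frequency = K * Q / 60 (converting L/min to L/s).
f = 8755 * 87.35 / 60
f = 764749.25 / 60
f = 12745.82 Hz

12745.82 Hz


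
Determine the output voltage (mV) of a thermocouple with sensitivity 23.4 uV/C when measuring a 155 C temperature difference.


The thermocouple output V = sensitivity * dT.
V = 23.4 uV/C * 155 C
V = 3627.0 uV
V = 3.627 mV

3.627 mV


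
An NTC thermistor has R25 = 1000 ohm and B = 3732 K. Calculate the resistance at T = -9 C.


NTC thermistor equation: Rt = R25 * exp(B * (1/T - 1/T25)).
T in Kelvin: 264.15 K, T25 = 298.15 K
1/T - 1/T25 = 1/264.15 - 1/298.15 = 0.00043171
B * (1/T - 1/T25) = 3732 * 0.00043171 = 1.6111
Rt = 1000 * exp(1.6111) = 5008.6 ohm

5008.6 ohm


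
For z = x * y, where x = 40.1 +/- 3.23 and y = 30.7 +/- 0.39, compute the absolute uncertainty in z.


For a product z = x*y, the relative uncertainty is:
uz/z = sqrt((ux/x)^2 + (uy/y)^2)
Relative uncertainties: ux/x = 3.23/40.1 = 0.080549
uy/y = 0.39/30.7 = 0.012704
z = 40.1 * 30.7 = 1231.1
uz = 1231.1 * sqrt(0.080549^2 + 0.012704^2) = 100.387

100.387


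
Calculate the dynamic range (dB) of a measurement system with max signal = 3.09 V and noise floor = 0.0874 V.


Dynamic range = 20 * log10(Vmax / Vnoise).
DR = 20 * log10(3.09 / 0.0874)
DR = 20 * log10(35.35)
DR = 30.97 dB

30.97 dB


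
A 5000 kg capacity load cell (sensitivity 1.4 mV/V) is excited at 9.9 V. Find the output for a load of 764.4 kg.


Vout = rated_output * Vex * (load / capacity).
Vout = 1.4 * 9.9 * (764.4 / 5000)
Vout = 1.4 * 9.9 * 0.15288
Vout = 2.119 mV

2.119 mV


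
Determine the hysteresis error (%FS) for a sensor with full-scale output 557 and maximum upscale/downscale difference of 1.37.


Hysteresis = (max difference / full scale) * 100%.
H = (1.37 / 557) * 100
H = 0.246 %FS

0.246 %FS


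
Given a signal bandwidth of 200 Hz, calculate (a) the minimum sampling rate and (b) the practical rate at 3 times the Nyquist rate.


By Nyquist theorem, fs_min = 2 * fmax.
fs_min = 2 * 200 = 400 Hz
Practical rate = 3 * fs_min = 3 * 400 = 1200 Hz

fs_min = 400 Hz, fs_practical = 1200 Hz


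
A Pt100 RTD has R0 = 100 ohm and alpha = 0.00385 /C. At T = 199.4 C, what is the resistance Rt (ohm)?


The RTD equation: Rt = R0 * (1 + alpha * T).
Rt = 100 * (1 + 0.00385 * 199.4)
Rt = 100 * (1 + 0.76769)
Rt = 100 * 1.76769
Rt = 176.769 ohm

176.769 ohm


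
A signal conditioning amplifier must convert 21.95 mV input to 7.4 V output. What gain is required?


Gain = Vout / Vin (converting to same units).
G = 7.4 V / 21.95 mV
G = 7400.0 mV / 21.95 mV
G = 337.13

337.13


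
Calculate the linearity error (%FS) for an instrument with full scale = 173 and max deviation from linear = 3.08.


Linearity error = (max deviation / full scale) * 100%.
Linearity = (3.08 / 173) * 100
Linearity = 1.78 %FS

1.78 %FS


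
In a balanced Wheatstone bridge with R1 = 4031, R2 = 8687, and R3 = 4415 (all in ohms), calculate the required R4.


At balance: R1*R4 = R2*R3, so R4 = R2*R3/R1.
R4 = 8687 * 4415 / 4031
R4 = 38353105 / 4031
R4 = 9514.54 ohm

9514.54 ohm


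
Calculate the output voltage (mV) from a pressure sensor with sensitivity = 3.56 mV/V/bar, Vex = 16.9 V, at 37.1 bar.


Output = sensitivity * Vex * P.
Vout = 3.56 * 16.9 * 37.1
Vout = 60.164 * 37.1
Vout = 2232.08 mV

2232.08 mV


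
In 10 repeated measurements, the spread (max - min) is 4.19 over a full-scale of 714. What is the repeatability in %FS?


Repeatability = (spread / full scale) * 100%.
R = (4.19 / 714) * 100
R = 0.587 %FS

0.587 %FS


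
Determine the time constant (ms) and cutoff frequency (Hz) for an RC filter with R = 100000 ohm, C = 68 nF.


Time constant: tau = R * C.
tau = 100000 * 6.80e-08 = 0.0068 s
tau = 6.8 ms
Cutoff frequency: fc = 1 / (2*pi*R*C).
fc = 1 / (2*pi*0.0068) = 23.41 Hz

tau = 6.8 ms, fc = 23.41 Hz


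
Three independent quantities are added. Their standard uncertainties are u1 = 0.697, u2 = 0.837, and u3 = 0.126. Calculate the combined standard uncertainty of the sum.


For a sum of independent quantities, uc = sqrt(u1^2 + u2^2 + u3^2).
uc = sqrt(0.697^2 + 0.837^2 + 0.126^2)
uc = sqrt(0.485809 + 0.700569 + 0.015876)
uc = 1.0965

1.0965


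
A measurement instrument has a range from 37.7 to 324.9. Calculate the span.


Span = upper range - lower range.
Span = 324.9 - (37.7)
Span = 287.2

287.2


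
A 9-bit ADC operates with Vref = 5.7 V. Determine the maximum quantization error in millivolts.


The maximum quantization error is +/- LSB/2.
LSB = Vref / 2^n = 5.7 / 512 = 0.01113281 V
Max error = LSB / 2 = 0.01113281 / 2 = 0.00556641 V
Max error = 5.5664 mV

5.5664 mV


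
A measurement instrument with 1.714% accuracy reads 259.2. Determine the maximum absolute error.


Absolute error = (accuracy% / 100) * reading.
Error = (1.714 / 100) * 259.2
Error = 0.01714 * 259.2
Error = 4.4427

4.4427


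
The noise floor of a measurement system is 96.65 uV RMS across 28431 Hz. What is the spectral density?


Noise spectral density = Vrms / sqrt(BW).
NSD = 96.65 / sqrt(28431)
NSD = 96.65 / 168.6149
NSD = 0.5732 uV/sqrt(Hz)

0.5732 uV/sqrt(Hz)


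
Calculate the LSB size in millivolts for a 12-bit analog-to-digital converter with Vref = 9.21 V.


The resolution (LSB) of an ADC is Vref / 2^n.
LSB = 9.21 / 2^12
LSB = 9.21 / 4096
LSB = 0.00224854 V = 2.24853516 mV

2.24853516 mV


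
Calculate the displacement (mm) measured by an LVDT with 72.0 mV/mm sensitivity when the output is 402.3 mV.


Displacement = Vout / sensitivity.
d = 402.3 / 72.0
d = 5.588 mm

5.588 mm


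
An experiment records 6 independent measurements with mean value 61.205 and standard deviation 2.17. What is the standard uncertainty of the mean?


The standard uncertainty for Type A evaluation is u = s / sqrt(n).
u = 2.17 / sqrt(6)
u = 2.17 / 2.4495
u = 0.8859

0.8859


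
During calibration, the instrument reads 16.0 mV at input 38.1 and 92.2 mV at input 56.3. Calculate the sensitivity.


Sensitivity = (y2 - y1) / (x2 - x1).
S = (92.2 - 16.0) / (56.3 - 38.1)
S = 76.2 / 18.2
S = 4.1868 mV/unit

4.1868 mV/unit


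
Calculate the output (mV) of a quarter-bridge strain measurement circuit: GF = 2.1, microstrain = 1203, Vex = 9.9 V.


Quarter bridge output: Vout = (GF * epsilon * Vex) / 4.
Vout = (2.1 * 1203e-6 * 9.9) / 4
Vout = 0.02501037 / 4 V
Vout = 0.00625259 V = 6.2526 mV

6.2526 mV


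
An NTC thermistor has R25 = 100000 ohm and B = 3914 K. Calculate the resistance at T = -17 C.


NTC thermistor equation: Rt = R25 * exp(B * (1/T - 1/T25)).
T in Kelvin: 256.15 K, T25 = 298.15 K
1/T - 1/T25 = 1/256.15 - 1/298.15 = 0.00054995
B * (1/T - 1/T25) = 3914 * 0.00054995 = 2.1525
Rt = 100000 * exp(2.1525) = 860625.3 ohm

860625.3 ohm


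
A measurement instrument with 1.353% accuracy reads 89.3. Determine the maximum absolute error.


Absolute error = (accuracy% / 100) * reading.
Error = (1.353 / 100) * 89.3
Error = 0.01353 * 89.3
Error = 1.2082

1.2082


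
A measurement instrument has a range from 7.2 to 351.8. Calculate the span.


Span = upper range - lower range.
Span = 351.8 - (7.2)
Span = 344.6

344.6


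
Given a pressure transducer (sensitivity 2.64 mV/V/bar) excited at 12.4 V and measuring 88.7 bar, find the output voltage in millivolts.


Output = sensitivity * Vex * P.
Vout = 2.64 * 12.4 * 88.7
Vout = 32.736 * 88.7
Vout = 2903.68 mV

2903.68 mV


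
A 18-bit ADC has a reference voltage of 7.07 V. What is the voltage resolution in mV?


The resolution (LSB) of an ADC is Vref / 2^n.
LSB = 7.07 / 2^18
LSB = 7.07 / 262144
LSB = 2.697e-05 V = 0.02696991 mV

0.02696991 mV


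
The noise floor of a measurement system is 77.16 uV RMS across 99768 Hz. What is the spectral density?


Noise spectral density = Vrms / sqrt(BW).
NSD = 77.16 / sqrt(99768)
NSD = 77.16 / 315.8607
NSD = 0.2443 uV/sqrt(Hz)

0.2443 uV/sqrt(Hz)
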